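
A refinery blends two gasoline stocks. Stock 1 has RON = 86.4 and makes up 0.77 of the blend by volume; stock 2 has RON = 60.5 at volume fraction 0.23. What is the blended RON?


Linear blending: RON_blend = sum(vi * RONi)
Contribution 1: 0.77 * 86.4 = 66.528
Contribution 2: 0.23 * 60.5 = 13.915
RON_blend = 66.528 + 13.915 = 80.443

80.443


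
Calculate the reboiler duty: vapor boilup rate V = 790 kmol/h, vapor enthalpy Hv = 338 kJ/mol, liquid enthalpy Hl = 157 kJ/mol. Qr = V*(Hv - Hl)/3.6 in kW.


Qr = 790 * (338 - 157) / 3.6 = 790 * 181 / 3.6 = 39720

39720 kW


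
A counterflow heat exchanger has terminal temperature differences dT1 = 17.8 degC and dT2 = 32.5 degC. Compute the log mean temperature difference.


LMTD = (dT1 - dT2) / ln(dT1/dT2)
= (17.8 - 32.5) / ln(17.8 / 32.5) = -14.7 / -0.602042 = 24.42

24.42 degC


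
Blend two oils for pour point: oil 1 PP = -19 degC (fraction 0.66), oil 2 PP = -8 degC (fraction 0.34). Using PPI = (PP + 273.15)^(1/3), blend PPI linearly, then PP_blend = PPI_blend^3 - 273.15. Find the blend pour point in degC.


PPI_1 = (-19 + 273.15)^(1/3) = 6.334272
PPI_2 = (-8 + 273.15)^(1/3) = 6.42437
PPI_blend = 0.66 * 6.334272 + 0.34 * 6.42437 = 6.364905
PP_blend = 6.364905^3 - 273.15 = 257.8551 - 273.15 = -15.29

-15.29 degC


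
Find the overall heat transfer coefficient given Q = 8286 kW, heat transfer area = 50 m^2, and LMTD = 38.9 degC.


From Q = U*A*LMTD, U = Q / (A * LMTD)
U = 8286 / (50 * 38.9) = 8286 / 1945 = 4.260

4.260 kW/(m^2*K)


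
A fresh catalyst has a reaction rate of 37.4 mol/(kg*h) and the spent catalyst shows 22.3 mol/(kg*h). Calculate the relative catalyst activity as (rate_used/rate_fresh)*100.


Activity (%) = (rate_used / rate_fresh) * 100
rate_used = 22.3, rate_fresh = 37.4
= (22.3 / 37.4) * 100
= 0.5963 * 100 = 59.63

59.63 %


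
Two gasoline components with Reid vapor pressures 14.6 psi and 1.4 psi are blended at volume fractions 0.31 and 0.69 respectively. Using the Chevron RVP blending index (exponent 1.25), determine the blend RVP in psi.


Chevron index: RVP_blend = (sum xi*RVPi^1.25)^(1/1.25)
RVP^1.25 terms: 0.31 * 14.6^1.25 + 0.69 * 1.4^1.25 = 9.89791
RVP_blend = 9.89791^(1/1.25) = 6.258

6.258 psi


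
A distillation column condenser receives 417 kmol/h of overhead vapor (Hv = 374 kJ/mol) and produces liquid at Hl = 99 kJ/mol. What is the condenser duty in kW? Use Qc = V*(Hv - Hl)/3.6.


Qc = 417 * (374 - 99) / 3.6 = 417 * 275 / 3.6 = 31850

31850 kW


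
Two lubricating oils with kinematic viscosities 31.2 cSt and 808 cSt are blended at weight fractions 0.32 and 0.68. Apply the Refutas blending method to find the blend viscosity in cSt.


Refutas method: VBN_i = 14.534*ln(ln(visc_i + 0.8)) + 10.975, blended linearly by mass fraction; since VBN is linear in VBI_i = ln(ln(visc_i + 0.8)) and the fractions sum to 1, blend VBI directly: visc = exp(exp(VBI_blend)) - 0.8
VBI_1 = ln(ln(31.2 + 0.8)) = 1.24292
VBI_2 = ln(ln(808 + 0.8)) = 1.90144
VBI_blend = 0.32 * 1.24292 + 0.68 * 1.90144 = 1.69071
visc_blend = exp(exp(1.69071)) - 0.8 = 225.8

225.8 cSt


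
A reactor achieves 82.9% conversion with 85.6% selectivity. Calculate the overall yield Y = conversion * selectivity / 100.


Overall yield = conversion (%) * selectivity (%) / 100
Conversion = 82.9%, Selectivity = 85.6%
Y = 82.9 * 85.6 / 100
= 70.9624 %

70.9624 %


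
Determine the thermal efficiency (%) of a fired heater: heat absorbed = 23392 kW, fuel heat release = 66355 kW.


Furnace efficiency = Q_absorbed / Q_fuel * 100
= 23392 / 66355 * 100 = 35.25

35.25 %


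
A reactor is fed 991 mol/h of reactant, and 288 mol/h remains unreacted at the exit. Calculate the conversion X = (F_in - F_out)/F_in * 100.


X = (F_in - F_out) / F_in * 100
Moles reacted = 991 - 288 = 703
X = 703 / 991 * 100
= 0.7094 * 100
= 70.94 %

70.94 %


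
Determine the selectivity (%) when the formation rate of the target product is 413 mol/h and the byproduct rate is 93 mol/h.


Selectivity = desired / (desired + undesired) * 100
Total products = 413 + 93 = 506 mol/h
S = 413 / 506 * 100
= 0.8162 * 100
= 81.62 %

81.62 %


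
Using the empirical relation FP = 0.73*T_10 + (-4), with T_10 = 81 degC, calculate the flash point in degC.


FP = 0.73 * 81 + (-4) = 55.13

55.13 degC


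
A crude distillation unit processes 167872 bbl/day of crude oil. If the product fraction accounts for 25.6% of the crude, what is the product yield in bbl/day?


Crude throughput = 167872 bbl/day
Fraction yield = 25.6%
yield = throughput * fraction / 100
yield = 167872 * 25.6 / 100 = 42975.232

42975.232 bbl/day


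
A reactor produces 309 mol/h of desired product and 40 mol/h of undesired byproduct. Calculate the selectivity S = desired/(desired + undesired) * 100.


Selectivity = desired / (desired + undesired) * 100
Total products = 309 + 40 = 349 mol/h
S = 309 / 349 * 100
= 0.8854 * 100
= 88.54 %

88.54 %


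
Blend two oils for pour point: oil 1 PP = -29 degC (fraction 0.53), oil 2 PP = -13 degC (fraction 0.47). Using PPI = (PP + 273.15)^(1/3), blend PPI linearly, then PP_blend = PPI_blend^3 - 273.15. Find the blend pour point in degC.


PPI_1 = (-29 + 273.15)^(1/3) = 6.25008
PPI_2 = (-13 + 273.15)^(1/3) = 6.383731
PPI_blend = 0.53 * 6.25008 + 0.47 * 6.383731 = 6.312896
PP_blend = 6.312896^3 - 273.15 = 251.5857 - 273.15 = -21.56

-21.56 degC


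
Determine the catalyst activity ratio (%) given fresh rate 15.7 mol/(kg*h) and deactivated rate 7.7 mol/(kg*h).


Activity (%) = (rate_used / rate_fresh) * 100
rate_used = 7.7, rate_fresh = 15.7
= (7.7 / 15.7) * 100
= 0.4904 * 100 = 49.04

49.04 %


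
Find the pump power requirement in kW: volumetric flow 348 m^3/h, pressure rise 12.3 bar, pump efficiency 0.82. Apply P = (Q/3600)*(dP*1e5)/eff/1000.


Q = 348 / 3600 = 0.0966667 m^3/s
P = 0.0966667 * (12.3 * 1e5) / 0.82 / 1000 = 145.0

145.0 kW


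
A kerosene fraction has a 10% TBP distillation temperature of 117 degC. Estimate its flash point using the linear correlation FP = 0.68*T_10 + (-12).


FP = 0.68 * 117 + (-12) = 67.56

67.56 degC


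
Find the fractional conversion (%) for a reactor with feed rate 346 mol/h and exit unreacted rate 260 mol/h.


X = (F_in - F_out) / F_in * 100
Moles reacted = 346 - 260 = 86
X = 86 / 346 * 100
= 0.2486 * 100
= 24.86 %

24.86 %


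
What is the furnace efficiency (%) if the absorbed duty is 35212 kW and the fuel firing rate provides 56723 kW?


Furnace efficiency = Q_absorbed / Q_fuel * 100
= 35212 / 56723 * 100 = 62.08

62.08 %


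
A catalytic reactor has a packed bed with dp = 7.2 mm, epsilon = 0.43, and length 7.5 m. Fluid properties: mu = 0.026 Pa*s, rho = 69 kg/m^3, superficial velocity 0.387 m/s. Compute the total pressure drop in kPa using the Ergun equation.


dp = 7.2 mm = 0.0072 m
Viscous term = 150*0.026*0.387*(1-0.43)^2 / (0.0072^2*0.43^3) = 118975
Inertial term = 1.75*69*0.387^2*(1-0.43) / (0.0072*0.43^3) = 18007.2
dP/L = 118975 + 18007.2 = 136982 Pa/m
dP = 136982 * 7.5 / 1000 = 1027 kPa

1027 kPa


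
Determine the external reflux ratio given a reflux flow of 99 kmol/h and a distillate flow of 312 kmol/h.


Reflux ratio definition: R = L / D (liquid returned / distillate withdrawn)
L = 99 kmol/h, D = 312 kmol/h
R = 99 / 312 = 0.3173

0.3173


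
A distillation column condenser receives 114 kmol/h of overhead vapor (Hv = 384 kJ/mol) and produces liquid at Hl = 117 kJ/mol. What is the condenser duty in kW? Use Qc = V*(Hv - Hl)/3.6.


Qc = 114 * (384 - 117) / 3.6 = 114 * 267 / 3.6 = 8455

8455 kW


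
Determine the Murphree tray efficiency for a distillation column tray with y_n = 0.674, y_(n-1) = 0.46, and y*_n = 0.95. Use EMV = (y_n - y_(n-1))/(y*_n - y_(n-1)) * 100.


Murphree vapor efficiency: EMV = (y_n - y_(n-1)) / (y*_n - y_(n-1)) * 100
EMV = (0.674 - 0.46) / (0.95 - 0.46) * 100 = 0.214 / 0.49 * 100 = 43.67

43.67 %


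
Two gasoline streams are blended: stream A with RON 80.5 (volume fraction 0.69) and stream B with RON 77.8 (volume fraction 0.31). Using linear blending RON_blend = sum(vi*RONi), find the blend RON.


Linear blending: RON_blend = sum(vi * RONi)
Contribution 1: 0.69 * 80.5 = 55.545
Contribution 2: 0.31 * 77.8 = 24.118
RON_blend = 55.545 + 24.118 = 79.663

79.663


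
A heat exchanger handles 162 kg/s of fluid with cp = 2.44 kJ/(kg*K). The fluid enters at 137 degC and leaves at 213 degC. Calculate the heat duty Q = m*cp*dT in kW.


Q = m_dot * cp * delta_T
delta_T = 213 - 137 = 76 K
Q = 162 * 2.44 * 76
= 395.28 * 76
= 30041.28 kW

30041.28 kW


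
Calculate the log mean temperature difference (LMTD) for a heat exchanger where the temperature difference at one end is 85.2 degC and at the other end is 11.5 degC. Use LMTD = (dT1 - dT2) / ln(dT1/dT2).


LMTD = (dT1 - dT2) / ln(dT1/dT2)
= (85.2 - 11.5) / ln(85.2 / 11.5) = 73.7 / 2.00265 = 36.80

36.80 degC


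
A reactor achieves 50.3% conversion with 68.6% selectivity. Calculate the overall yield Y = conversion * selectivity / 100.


Overall yield = conversion (%) * selectivity (%) / 100
Conversion = 50.3%, Selectivity = 68.6%
Y = 50.3 * 68.6 / 100
= 34.5058 %

34.5058 %


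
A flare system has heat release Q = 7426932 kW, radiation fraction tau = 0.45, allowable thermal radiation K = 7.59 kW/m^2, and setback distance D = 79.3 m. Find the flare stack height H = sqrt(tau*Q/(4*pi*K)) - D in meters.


tau*Q/(4*pi*K) = 0.45 * 7426932 / (4 * pi * 7.59) = 35040.5
sqrt(35040.5) = 187.191
H = 187.191 - 79.3 = 107.9

107.9 m


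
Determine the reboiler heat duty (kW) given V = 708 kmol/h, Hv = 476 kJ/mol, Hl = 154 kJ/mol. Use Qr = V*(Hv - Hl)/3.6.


Qr = 708 * (476 - 154) / 3.6 = 708 * 322 / 3.6 = 63330

63330 kW


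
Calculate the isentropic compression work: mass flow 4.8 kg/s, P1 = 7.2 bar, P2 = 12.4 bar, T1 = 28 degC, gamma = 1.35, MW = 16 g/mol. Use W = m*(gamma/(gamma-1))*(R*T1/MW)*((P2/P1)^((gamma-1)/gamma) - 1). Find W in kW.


Isentropic work: W = m*(gamma/(gamma-1))*(R*T1/MW)*((P2/P1)^((gamma-1)/gamma) - 1)
T1 = 28 + 273.15 = 301.15 K
Pressure ratio = 12.4 / 7.2 = 1.72222
Exponent = (1.35 - 1)/1.35 = 0.259259
(P2/P1)^exp - 1 = 1.72222^0.259259 - 1 = 0.151352
W = 4.8 * 1.35 / 0.35 * 8.314 * 301.15 / 16 * 0.151352 = 438.5

438.5 kW


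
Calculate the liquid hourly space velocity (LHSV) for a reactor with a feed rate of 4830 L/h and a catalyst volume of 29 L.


LHSV = volumetric feed rate / catalyst volume
= 4830 L/h / 29 L
= 166.6 h^-1

166.6 h^-1


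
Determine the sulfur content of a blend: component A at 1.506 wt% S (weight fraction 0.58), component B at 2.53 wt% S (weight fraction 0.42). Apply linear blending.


Linear sulfur blending: S_blend = x1*S1 + x2*S2
Contribution 1: 0.58 * 1.506 = 0.87348 wt%
Contribution 2: 0.42 * 2.53 = 1.0626 wt%
S_blend = 0.87348 + 1.0626 = 1.93608

1.93608 wt%


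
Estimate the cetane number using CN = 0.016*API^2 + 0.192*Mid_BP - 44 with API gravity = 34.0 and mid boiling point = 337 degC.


CN = 0.016 * 34.0^2 + 0.192 * 337 - 44
CN = 18.496 + 64.704 - 44 = 39.2

39.2


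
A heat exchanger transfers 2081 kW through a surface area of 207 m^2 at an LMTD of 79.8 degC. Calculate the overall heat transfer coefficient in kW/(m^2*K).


From Q = U*A*LMTD, U = Q / (A * LMTD)
U = 2081 / (207 * 79.8) = 2081 / 16518.6 = 0.1260

0.1260 kW/(m^2*K)


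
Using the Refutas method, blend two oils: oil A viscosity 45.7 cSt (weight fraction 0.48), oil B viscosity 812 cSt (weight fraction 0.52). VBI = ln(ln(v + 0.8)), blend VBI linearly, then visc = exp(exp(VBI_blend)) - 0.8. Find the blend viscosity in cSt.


Refutas method: VBN_i = 14.534*ln(ln(visc_i + 0.8)) + 10.975, blended linearly by mass fraction; since VBN is linear in VBI_i = ln(ln(visc_i + 0.8)) and the fractions sum to 1, blend VBI directly: visc = exp(exp(VBI_blend)) - 0.8
VBI_1 = ln(ln(45.7 + 0.8)) = 1.34533
VBI_2 = ln(ln(812 + 0.8)) = 1.90218
VBI_blend = 0.48 * 1.34533 + 0.52 * 1.90218 = 1.63489
visc_blend = exp(exp(1.63489)) - 0.8 = 168.0

168.0 cSt


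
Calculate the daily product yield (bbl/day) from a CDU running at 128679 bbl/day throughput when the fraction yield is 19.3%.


Crude throughput = 128679 bbl/day
Fraction yield = 19.3%
yield = throughput * fraction / 100
yield = 128679 * 19.3 / 100 = 24835.047

24835.047 bbl/day


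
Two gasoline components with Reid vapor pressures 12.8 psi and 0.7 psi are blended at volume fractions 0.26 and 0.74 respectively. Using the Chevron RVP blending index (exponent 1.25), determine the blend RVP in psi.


Chevron index: RVP_blend = (sum xi*RVPi^1.25)^(1/1.25)
RVP^1.25 terms: 0.26 * 12.8^1.25 + 0.74 * 0.7^1.25 = 6.76867
RVP_blend = 6.76867^(1/1.25) = 4.617

4.617 psi


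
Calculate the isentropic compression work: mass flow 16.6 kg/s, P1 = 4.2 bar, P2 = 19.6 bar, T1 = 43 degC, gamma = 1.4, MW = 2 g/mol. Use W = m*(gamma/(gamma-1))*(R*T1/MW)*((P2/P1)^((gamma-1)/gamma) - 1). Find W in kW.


Isentropic work: W = m*(gamma/(gamma-1))*(R*T1/MW)*((P2/P1)^((gamma-1)/gamma) - 1)
T1 = 43 + 273.15 = 316.15 K
Pressure ratio = 19.6 / 4.2 = 4.66667
Exponent = (1.4 - 1)/1.4 = 0.285714
(P2/P1)^exp - 1 = 4.66667^0.285714 - 1 = 0.552904
W = 16.6 * 1.4 / 0.4 * 8.314 * 316.15 / 2 * 0.552904 = 42220

42220 kW


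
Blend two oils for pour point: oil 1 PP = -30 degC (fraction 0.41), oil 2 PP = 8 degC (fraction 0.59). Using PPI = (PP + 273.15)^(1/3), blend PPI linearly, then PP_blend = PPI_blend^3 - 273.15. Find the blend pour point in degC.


PPI_1 = (-30 + 273.15)^(1/3) = 6.241535
PPI_2 = (8 + 273.15)^(1/3) = 6.551077
PPI_blend = 0.41 * 6.241535 + 0.59 * 6.551077 = 6.424165
PP_blend = 6.424165^3 - 273.15 = 265.1246 - 273.15 = -8.03

-8.03 degC


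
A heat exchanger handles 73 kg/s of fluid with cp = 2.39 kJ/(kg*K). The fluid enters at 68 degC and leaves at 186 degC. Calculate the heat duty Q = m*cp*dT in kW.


Q = m_dot * cp * delta_T
delta_T = 186 - 68 = 118 K
Q = 73 * 2.39 * 118
= 174.47 * 118
= 20587.46 kW

20587.46 kW


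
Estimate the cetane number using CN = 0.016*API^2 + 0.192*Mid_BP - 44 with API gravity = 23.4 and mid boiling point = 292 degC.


CN = 0.016 * 23.4^2 + 0.192 * 292 - 44
CN = 8.76096 + 56.064 - 44 = 20.82496

20.82496


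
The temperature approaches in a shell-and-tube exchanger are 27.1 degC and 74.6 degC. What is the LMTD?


LMTD = (dT1 - dT2) / ln(dT1/dT2)
= (27.1 - 74.6) / ln(27.1 / 74.6) = -47.5 / -1.01261 = 46.91

46.91 degC


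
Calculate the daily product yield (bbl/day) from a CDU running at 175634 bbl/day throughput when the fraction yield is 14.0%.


Crude throughput = 175634 bbl/day
Fraction yield = 14.0%
yield = throughput * fraction / 100
yield = 175634 * 14.0 / 100 = 24588.76

24588.76 bbl/day


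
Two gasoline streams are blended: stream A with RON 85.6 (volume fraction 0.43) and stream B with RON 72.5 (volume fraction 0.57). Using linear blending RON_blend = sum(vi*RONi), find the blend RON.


Linear blending: RON_blend = sum(vi * RONi)
Contribution 1: 0.43 * 85.6 = 36.808
Contribution 2: 0.57 * 72.5 = 41.325
RON_blend = 36.808 + 41.325 = 78.133

78.133


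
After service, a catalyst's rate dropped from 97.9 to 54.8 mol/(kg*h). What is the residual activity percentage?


Activity (%) = (rate_used / rate_fresh) * 100
rate_used = 54.8, rate_fresh = 97.9
= (54.8 / 97.9) * 100
= 0.5598 * 100 = 55.98

55.98 %


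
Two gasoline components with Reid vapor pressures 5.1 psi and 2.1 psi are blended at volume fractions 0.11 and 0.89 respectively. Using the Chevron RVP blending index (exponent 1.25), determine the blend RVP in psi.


Chevron index: RVP_blend = (sum xi*RVPi^1.25)^(1/1.25)
RVP^1.25 terms: 0.11 * 5.1^1.25 + 0.89 * 2.1^1.25 = 3.09296
RVP_blend = 3.09296^(1/1.25) = 2.468

2.468 psi


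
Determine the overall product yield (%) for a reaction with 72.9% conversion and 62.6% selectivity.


Overall yield = conversion (%) * selectivity (%) / 100
Conversion = 72.9%, Selectivity = 62.6%
Y = 72.9 * 62.6 / 100
= 45.6354 %

45.6354 %


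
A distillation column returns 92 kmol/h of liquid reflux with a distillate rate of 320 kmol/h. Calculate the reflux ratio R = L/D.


Reflux ratio definition: R = L / D (liquid returned / distillate withdrawn)
L = 92 kmol/h, D = 320 kmol/h
R = 92 / 320 = 0.2875

0.2875


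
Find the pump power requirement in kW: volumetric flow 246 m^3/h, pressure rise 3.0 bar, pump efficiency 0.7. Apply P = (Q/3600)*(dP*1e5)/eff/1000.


Q = 246 / 3600 = 0.0683333 m^3/s
P = 0.0683333 * (3.0 * 1e5) / 0.7 / 1000 = 29.29

29.29 kW


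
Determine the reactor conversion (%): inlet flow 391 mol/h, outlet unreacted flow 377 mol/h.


X = (F_in - F_out) / F_in * 100
Moles reacted = 391 - 377 = 14
X = 14 / 391 * 100
= 0.03581 * 100
= 3.581 %

3.581 %


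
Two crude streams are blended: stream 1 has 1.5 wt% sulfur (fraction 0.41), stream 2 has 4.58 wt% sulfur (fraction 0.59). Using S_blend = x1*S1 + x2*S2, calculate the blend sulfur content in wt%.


Linear sulfur blending: S_blend = x1*S1 + x2*S2
Contribution 1: 0.41 * 1.5 = 0.615 wt%
Contribution 2: 0.59 * 4.58 = 2.7022 wt%
S_blend = 0.615 + 2.7022 = 3.3172

3.3172 wt%


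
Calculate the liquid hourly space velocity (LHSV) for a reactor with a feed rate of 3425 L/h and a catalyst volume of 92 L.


LHSV = volumetric feed rate / catalyst volume
= 3425 L/h / 92 L
= 37.23 h^-1

37.23 h^-1


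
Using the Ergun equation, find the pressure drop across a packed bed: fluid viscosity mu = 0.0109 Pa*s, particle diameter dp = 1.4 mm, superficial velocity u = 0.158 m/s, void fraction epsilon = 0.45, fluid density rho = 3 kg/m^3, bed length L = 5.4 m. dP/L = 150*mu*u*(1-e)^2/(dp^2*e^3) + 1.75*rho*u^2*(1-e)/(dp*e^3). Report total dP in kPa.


dp = 1.4 mm = 0.0014 m
Viscous term = 150*0.0109*0.158*(1-0.45)^2 / (0.0014^2*0.45^3) = 437529
Inertial term = 1.75*3*0.158^2*(1-0.45) / (0.0014*0.45^3) = 565.029
dP/L = 437529 + 565.029 = 438094 Pa/m
dP = 438094 * 5.4 / 1000 = 2366 kPa

2366 kPa


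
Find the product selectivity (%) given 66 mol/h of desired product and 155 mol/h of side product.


Selectivity = desired / (desired + undesired) * 100
Total products = 66 + 155 = 221 mol/h
S = 66 / 221 * 100
= 0.2986 * 100
= 29.86 %

29.86 %


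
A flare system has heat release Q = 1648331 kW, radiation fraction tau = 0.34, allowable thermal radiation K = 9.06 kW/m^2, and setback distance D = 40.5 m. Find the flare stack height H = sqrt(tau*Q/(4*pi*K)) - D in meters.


tau*Q/(4*pi*K) = 0.34 * 1648331 / (4 * pi * 9.06) = 4922.49
sqrt(4922.49) = 70.1605
H = 70.1605 - 40.5 = 29.66

29.66 m


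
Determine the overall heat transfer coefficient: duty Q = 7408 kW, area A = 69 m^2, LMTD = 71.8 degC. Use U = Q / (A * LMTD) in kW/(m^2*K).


From Q = U*A*LMTD, U = Q / (A * LMTD)
U = 7408 / (69 * 71.8) = 7408 / 4954.2 = 1.495

1.495 kW/(m^2*K)


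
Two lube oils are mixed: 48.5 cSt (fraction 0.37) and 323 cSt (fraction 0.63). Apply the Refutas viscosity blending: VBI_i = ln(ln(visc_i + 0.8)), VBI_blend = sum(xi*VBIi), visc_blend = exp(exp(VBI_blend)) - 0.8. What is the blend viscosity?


Refutas method: VBN_i = 14.534*ln(ln(visc_i + 0.8)) + 10.975, blended linearly by mass fraction; since VBN is linear in VBI_i = ln(ln(visc_i + 0.8)) and the fractions sum to 1, blend VBI directly: visc = exp(exp(VBI_blend)) - 0.8
VBI_1 = ln(ln(48.5 + 0.8)) = 1.36044
VBI_2 = ln(ln(323 + 0.8)) = 1.75443
VBI_blend = 0.37 * 1.36044 + 0.63 * 1.75443 = 1.60865
visc_blend = exp(exp(1.60865)) - 0.8 = 147.0

147.0 cSt


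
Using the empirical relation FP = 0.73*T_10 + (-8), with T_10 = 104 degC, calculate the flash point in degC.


FP = 0.73 * 104 + (-8) = 67.92

67.92 degC


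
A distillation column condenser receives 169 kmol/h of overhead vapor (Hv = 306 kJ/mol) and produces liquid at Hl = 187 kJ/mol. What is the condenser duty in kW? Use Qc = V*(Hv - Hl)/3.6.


Qc = 169 * (306 - 187) / 3.6 = 169 * 119 / 3.6 = 5586

5586 kW


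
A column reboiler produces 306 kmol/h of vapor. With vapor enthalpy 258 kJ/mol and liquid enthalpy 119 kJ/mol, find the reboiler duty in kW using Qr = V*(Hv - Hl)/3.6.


Qr = 306 * (258 - 119) / 3.6 = 306 * 139 / 3.6 = 11820

11820 kW


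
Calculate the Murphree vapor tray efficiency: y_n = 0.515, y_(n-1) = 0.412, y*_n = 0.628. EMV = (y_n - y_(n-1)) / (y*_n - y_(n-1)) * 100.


Murphree vapor efficiency: EMV = (y_n - y_(n-1)) / (y*_n - y_(n-1)) * 100
EMV = (0.515 - 0.412) / (0.628 - 0.412) * 100 = 0.103 / 0.216 * 100 = 47.69

47.69 %


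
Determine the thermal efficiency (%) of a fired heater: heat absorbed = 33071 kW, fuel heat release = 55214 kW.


Furnace efficiency = Q_absorbed / Q_fuel * 100
= 33071 / 55214 * 100 = 59.90

59.90 %


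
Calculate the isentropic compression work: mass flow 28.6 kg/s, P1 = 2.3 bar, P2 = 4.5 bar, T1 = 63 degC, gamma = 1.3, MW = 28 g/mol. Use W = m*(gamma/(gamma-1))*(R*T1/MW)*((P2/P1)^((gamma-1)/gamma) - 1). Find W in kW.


Isentropic work: W = m*(gamma/(gamma-1))*(R*T1/MW)*((P2/P1)^((gamma-1)/gamma) - 1)
T1 = 63 + 273.15 = 336.15 K
Pressure ratio = 4.5 / 2.3 = 1.95652
Exponent = (1.3 - 1)/1.3 = 0.230769
(P2/P1)^exp - 1 = 1.95652^0.230769 - 1 = 0.167523
W = 28.6 * 1.3 / 0.3 * 8.314 * 336.15 / 28 * 0.167523 = 2072

2072 kW


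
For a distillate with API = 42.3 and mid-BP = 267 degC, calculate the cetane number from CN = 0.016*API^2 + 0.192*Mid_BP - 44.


CN = 0.016 * 42.3^2 + 0.192 * 267 - 44
CN = 28.62864 + 51.264 - 44 = 35.89264

35.89264


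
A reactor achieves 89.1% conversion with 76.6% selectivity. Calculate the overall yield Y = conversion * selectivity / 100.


Overall yield = conversion (%) * selectivity (%) / 100
Conversion = 89.1%, Selectivity = 76.6%
Y = 89.1 * 76.6 / 100
= 68.2506 %

68.2506 %


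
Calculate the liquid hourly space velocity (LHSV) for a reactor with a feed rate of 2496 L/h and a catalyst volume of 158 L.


LHSV = volumetric feed rate / catalyst volume
= 2496 L/h / 158 L
= 15.80 h^-1

15.80 h^-1


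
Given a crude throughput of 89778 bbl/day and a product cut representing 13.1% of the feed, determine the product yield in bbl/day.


Crude throughput = 89778 bbl/day
Fraction yield = 13.1%
yield = throughput * fraction / 100
yield = 89778 * 13.1 / 100 = 11760.918

11760.918 bbl/day


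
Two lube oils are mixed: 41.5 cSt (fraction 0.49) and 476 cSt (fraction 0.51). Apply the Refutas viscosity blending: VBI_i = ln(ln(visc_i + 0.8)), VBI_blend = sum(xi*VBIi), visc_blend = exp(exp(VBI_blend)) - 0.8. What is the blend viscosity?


Refutas method: VBN_i = 14.534*ln(ln(visc_i + 0.8)) + 10.975, blended linearly by mass fraction; since VBN is linear in VBI_i = ln(ln(visc_i + 0.8)) and the fractions sum to 1, blend VBI directly: visc = exp(exp(VBI_blend)) - 0.8
VBI_1 = ln(ln(41.5 + 0.8)) = 1.32036
VBI_2 = ln(ln(476 + 0.8)) = 1.81923
VBI_blend = 0.49 * 1.32036 + 0.51 * 1.81923 = 1.57478
visc_blend = exp(exp(1.57478)) - 0.8 = 124.4

124.4 cSt


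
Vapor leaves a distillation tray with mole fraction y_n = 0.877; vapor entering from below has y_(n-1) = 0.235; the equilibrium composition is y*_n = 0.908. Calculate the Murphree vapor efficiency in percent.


Murphree vapor efficiency: EMV = (y_n - y_(n-1)) / (y*_n - y_(n-1)) * 100
EMV = (0.877 - 0.235) / (0.908 - 0.235) * 100 = 0.642 / 0.673 * 100 = 95.39

95.39 %


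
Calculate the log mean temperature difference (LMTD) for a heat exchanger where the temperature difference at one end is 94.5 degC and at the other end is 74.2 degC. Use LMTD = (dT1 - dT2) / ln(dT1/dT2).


LMTD = (dT1 - dT2) / ln(dT1/dT2)
= (94.5 - 74.2) / ln(94.5 / 74.2) = 20.3 / 0.241836 = 83.94

83.94 degC


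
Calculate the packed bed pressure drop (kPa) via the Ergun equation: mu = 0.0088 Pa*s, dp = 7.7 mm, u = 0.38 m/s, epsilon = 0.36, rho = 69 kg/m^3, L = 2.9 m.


dp = 7.7 mm = 0.0077 m
Viscous term = 150*0.0088*0.38*(1-0.36)^2 / (0.0077^2*0.36^3) = 74272.6
Inertial term = 1.75*69*0.38^2*(1-0.36) / (0.0077*0.36^3) = 31062.5
dP/L = 74272.6 + 31062.5 = 105335 Pa/m
dP = 105335 * 2.9 / 1000 = 305.5 kPa

305.5 kPa


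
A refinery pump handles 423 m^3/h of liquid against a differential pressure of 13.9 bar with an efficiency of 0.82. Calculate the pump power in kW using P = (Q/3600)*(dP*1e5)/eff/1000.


Q = 423 / 3600 = 0.1175 m^3/s
P = 0.1175 * (13.9 * 1e5) / 0.82 / 1000 = 199.2

199.2 kW


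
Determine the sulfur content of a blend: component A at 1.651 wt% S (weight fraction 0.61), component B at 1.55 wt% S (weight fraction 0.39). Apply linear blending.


Linear sulfur blending: S_blend = x1*S1 + x2*S2
Contribution 1: 0.61 * 1.651 = 1.00711 wt%
Contribution 2: 0.39 * 1.55 = 0.6045 wt%
S_blend = 1.00711 + 0.6045 = 1.61161

1.61161 wt%


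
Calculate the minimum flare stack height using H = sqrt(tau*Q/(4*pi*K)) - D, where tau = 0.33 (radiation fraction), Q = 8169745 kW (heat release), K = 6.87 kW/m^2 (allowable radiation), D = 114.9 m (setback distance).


tau*Q/(4*pi*K) = 0.33 * 8169745 / (4 * pi * 6.87) = 31228.8
sqrt(31228.8) = 176.717
H = 176.717 - 114.9 = 61.82

61.82 m


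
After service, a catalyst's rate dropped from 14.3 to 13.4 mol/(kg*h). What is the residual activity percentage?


Activity (%) = (rate_used / rate_fresh) * 100
rate_used = 13.4, rate_fresh = 14.3
= (13.4 / 14.3) * 100
= 0.9371 * 100 = 93.71

93.71 %


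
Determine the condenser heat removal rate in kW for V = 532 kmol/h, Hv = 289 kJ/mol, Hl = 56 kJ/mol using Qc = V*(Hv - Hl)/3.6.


Qc = 532 * (289 - 56) / 3.6 = 532 * 233 / 3.6 = 34430

34430 kW


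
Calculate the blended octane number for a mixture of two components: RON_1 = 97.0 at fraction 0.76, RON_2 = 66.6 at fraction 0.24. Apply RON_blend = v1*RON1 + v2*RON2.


Linear blending: RON_blend = sum(vi * RONi)
Contribution 1: 0.76 * 97.0 = 73.72
Contribution 2: 0.24 * 66.6 = 15.984
RON_blend = 73.72 + 15.984 = 89.704

89.704


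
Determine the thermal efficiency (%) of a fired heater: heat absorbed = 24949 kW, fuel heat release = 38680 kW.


Furnace efficiency = Q_absorbed / Q_fuel * 100
= 24949 / 38680 * 100 = 64.50

64.50 %


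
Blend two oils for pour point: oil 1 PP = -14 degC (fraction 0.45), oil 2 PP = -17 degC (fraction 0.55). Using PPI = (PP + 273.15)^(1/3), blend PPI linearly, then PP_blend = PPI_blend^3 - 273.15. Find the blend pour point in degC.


PPI_1 = (-14 + 273.15)^(1/3) = 6.375541
PPI_2 = (-17 + 273.15)^(1/3) = 6.350844
PPI_blend = 0.45 * 6.375541 + 0.55 * 6.350844 = 6.361958
PP_blend = 6.361958^3 - 273.15 = 257.4971 - 273.15 = -15.65

-15.65 degC


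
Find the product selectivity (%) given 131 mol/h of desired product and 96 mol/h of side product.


Selectivity = desired / (desired + undesired) * 100
Total products = 131 + 96 = 227 mol/h
S = 131 / 227 * 100
= 0.5771 * 100
= 57.71 %

57.71 %


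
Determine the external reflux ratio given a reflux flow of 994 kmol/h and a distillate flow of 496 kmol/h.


Reflux ratio definition: R = L / D (liquid returned / distillate withdrawn)
L = 994 kmol/h, D = 496 kmol/h
R = 994 / 496 = 2.004

2.004


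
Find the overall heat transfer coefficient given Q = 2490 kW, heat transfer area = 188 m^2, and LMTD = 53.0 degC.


From Q = U*A*LMTD, U = Q / (A * LMTD)
U = 2490 / (188 * 53.0) = 2490 / 9964 = 0.2499

0.2499 kW/(m^2*K)


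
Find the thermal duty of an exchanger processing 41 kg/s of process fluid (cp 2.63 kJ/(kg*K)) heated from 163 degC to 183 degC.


Q = m_dot * cp * delta_T
delta_T = 183 - 163 = 20 K
Q = 41 * 2.63 * 20
= 107.83 * 20
= 2156.6 kW

2156.6 kW


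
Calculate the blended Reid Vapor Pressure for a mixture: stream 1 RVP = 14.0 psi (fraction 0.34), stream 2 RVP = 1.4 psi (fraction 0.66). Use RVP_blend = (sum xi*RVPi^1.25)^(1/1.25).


Chevron index: RVP_blend = (sum xi*RVPi^1.25)^(1/1.25)
RVP^1.25 terms: 0.34 * 14.0^1.25 + 0.66 * 1.4^1.25 = 10.2125
RVP_blend = 10.2125^(1/1.25) = 6.417

6.417 psi


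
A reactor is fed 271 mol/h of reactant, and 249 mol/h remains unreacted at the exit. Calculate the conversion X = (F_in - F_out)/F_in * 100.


X = (F_in - F_out) / F_in * 100
Moles reacted = 271 - 249 = 22
X = 22 / 271 * 100
= 0.08118 * 100
= 8.118 %

8.118 %


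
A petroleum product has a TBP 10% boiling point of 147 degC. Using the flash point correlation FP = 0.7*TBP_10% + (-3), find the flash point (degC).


FP = 0.7 * 147 + (-3) = 99.9

99.9 degC


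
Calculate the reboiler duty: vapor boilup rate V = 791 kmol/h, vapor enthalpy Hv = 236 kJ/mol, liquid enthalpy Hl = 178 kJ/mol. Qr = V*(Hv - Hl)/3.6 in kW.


Qr = 791 * (236 - 178) / 3.6 = 791 * 58 / 3.6 = 12740

12740 kW


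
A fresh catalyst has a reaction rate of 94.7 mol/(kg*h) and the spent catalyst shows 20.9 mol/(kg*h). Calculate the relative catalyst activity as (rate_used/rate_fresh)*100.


Activity (%) = (rate_used / rate_fresh) * 100
rate_used = 20.9, rate_fresh = 94.7
= (20.9 / 94.7) * 100
= 0.2207 * 100 = 22.07

22.07 %


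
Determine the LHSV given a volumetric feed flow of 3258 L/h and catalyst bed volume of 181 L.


LHSV = volumetric feed rate / catalyst volume
= 3258 L/h / 181 L
= 18.00 h^-1

18.00 h^-1


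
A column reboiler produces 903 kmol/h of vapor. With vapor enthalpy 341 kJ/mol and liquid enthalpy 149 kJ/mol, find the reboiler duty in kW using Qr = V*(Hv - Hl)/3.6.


Qr = 903 * (341 - 149) / 3.6 = 903 * 192 / 3.6 = 48160

48160 kW


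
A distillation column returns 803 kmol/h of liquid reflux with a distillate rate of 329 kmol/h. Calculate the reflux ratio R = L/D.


Reflux ratio definition: R = L / D (liquid returned / distillate withdrawn)
L = 803 kmol/h, D = 329 kmol/h
R = 803 / 329 = 2.441

2.441


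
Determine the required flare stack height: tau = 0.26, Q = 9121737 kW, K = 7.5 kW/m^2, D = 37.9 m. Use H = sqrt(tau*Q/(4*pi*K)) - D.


tau*Q/(4*pi*K) = 0.26 * 9121737 / (4 * pi * 7.5) = 25164
sqrt(25164) = 158.632
H = 158.632 - 37.9 = 120.7

120.7 m


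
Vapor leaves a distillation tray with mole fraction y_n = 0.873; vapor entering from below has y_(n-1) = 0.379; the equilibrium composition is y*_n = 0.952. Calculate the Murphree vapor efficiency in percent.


Murphree vapor efficiency: EMV = (y_n - y_(n-1)) / (y*_n - y_(n-1)) * 100
EMV = (0.873 - 0.379) / (0.952 - 0.379) * 100 = 0.494 / 0.573 * 100 = 86.21

86.21 %


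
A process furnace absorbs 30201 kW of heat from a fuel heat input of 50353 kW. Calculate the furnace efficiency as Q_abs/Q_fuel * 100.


Furnace efficiency = Q_absorbed / Q_fuel * 100
= 30201 / 50353 * 100 = 59.98

59.98 %


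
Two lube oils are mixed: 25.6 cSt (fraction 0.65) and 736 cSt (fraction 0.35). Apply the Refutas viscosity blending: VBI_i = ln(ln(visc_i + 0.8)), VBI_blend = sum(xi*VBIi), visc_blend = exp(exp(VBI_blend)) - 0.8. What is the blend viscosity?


Refutas method: VBN_i = 14.534*ln(ln(visc_i + 0.8)) + 10.975, blended linearly by mass fraction; since VBN is linear in VBI_i = ln(ln(visc_i + 0.8)) and the fractions sum to 1, blend VBI directly: visc = exp(exp(VBI_blend)) - 0.8
VBI_1 = ln(ln(25.6 + 0.8)) = 1.18582
VBI_2 = ln(ln(736 + 0.8)) = 1.88742
VBI_blend = 0.65 * 1.18582 + 0.35 * 1.88742 = 1.43138
visc_blend = exp(exp(1.43138)) - 0.8 = 64.86

64.86 cSt


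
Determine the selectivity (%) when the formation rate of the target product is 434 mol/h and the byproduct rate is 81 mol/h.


Selectivity = desired / (desired + undesired) * 100
Total products = 434 + 81 = 515 mol/h
S = 434 / 515 * 100
= 0.8427 * 100
= 84.27 %

84.27 %


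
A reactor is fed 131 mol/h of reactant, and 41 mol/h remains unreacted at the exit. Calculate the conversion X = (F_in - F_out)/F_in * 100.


X = (F_in - F_out) / F_in * 100
Moles reacted = 131 - 41 = 90
X = 90 / 131 * 100
= 0.6870 * 100
= 68.70 %

68.70 %


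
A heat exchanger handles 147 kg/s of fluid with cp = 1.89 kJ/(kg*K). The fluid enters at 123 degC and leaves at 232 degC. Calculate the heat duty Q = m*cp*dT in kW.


Q = m_dot * cp * delta_T
delta_T = 232 - 123 = 109 K
Q = 147 * 1.89 * 109
= 277.83 * 109
= 30283.47 kW

30283.47 kW


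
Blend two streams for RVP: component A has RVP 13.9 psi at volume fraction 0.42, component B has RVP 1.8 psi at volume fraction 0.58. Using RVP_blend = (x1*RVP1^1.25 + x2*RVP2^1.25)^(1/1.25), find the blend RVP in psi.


Chevron index: RVP_blend = (sum xi*RVPi^1.25)^(1/1.25)
RVP^1.25 terms: 0.42 * 13.9^1.25 + 0.58 * 1.8^1.25 = 12.4817
RVP_blend = 12.4817^(1/1.25) = 7.534

7.534 psi


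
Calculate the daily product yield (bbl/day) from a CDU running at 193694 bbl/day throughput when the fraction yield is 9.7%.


Crude throughput = 193694 bbl/day
Fraction yield = 9.7%
yield = throughput * fraction / 100
yield = 193694 * 9.7 / 100 = 18788.318

18788.318 bbl/day


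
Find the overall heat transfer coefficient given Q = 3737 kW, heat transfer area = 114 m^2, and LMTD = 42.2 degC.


From Q = U*A*LMTD, U = Q / (A * LMTD)
U = 3737 / (114 * 42.2) = 3737 / 4810.8 = 0.7768

0.7768 kW/(m^2*K)


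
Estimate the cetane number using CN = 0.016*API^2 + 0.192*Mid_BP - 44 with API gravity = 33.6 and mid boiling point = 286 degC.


CN = 0.016 * 33.6^2 + 0.192 * 286 - 44
CN = 18.06336 + 54.912 - 44 = 28.97536

28.97536


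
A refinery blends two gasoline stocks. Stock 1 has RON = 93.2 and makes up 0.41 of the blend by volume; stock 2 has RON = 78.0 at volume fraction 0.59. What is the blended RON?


Linear blending: RON_blend = sum(vi * RONi)
Contribution 1: 0.41 * 93.2 = 38.212
Contribution 2: 0.59 * 78.0 = 46.02
RON_blend = 38.212 + 46.02 = 84.232

84.232


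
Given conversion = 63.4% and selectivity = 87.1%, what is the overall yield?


Overall yield = conversion (%) * selectivity (%) / 100
Conversion = 63.4%, Selectivity = 87.1%
Y = 63.4 * 87.1 / 100
= 55.2214 %

55.2214 %


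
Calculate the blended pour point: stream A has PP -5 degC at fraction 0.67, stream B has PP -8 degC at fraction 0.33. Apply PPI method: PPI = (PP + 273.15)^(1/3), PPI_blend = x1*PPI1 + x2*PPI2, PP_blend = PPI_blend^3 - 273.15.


PPI_1 = (-5 + 273.15)^(1/3) = 6.448508
PPI_2 = (-8 + 273.15)^(1/3) = 6.42437
PPI_blend = 0.67 * 6.448508 + 0.33 * 6.42437 = 6.440542
PP_blend = 6.440542^3 - 273.15 = 267.1574 - 273.15 = -5.99

-5.99 degC


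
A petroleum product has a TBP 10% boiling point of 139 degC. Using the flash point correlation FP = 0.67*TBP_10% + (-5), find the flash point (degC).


FP = 0.67 * 139 + (-5) = 88.13

88.13 degC


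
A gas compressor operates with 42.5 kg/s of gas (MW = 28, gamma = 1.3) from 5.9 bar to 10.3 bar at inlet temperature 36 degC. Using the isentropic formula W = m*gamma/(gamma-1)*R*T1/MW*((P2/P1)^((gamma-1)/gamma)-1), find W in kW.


Isentropic work: W = m*(gamma/(gamma-1))*(R*T1/MW)*((P2/P1)^((gamma-1)/gamma) - 1)
T1 = 36 + 273.15 = 309.15 K
Pressure ratio = 10.3 / 5.9 = 1.74576
Exponent = (1.3 - 1)/1.3 = 0.230769
(P2/P1)^exp - 1 = 1.74576^0.230769 - 1 = 0.137215
W = 42.5 * 1.3 / 0.3 * 8.314 * 309.15 / 28 * 0.137215 = 2320

2320 kW


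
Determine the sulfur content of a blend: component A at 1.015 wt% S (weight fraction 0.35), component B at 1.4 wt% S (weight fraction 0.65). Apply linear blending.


Linear sulfur blending: S_blend = x1*S1 + x2*S2
Contribution 1: 0.35 * 1.015 = 0.35525 wt%
Contribution 2: 0.65 * 1.4 = 0.91 wt%
S_blend = 0.35525 + 0.91 = 1.26525

1.26525 wt%


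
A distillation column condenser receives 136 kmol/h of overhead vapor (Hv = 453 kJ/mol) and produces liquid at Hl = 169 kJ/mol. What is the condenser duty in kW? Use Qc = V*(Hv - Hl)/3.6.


Qc = 136 * (453 - 169) / 3.6 = 136 * 284 / 3.6 = 10730

10730 kW


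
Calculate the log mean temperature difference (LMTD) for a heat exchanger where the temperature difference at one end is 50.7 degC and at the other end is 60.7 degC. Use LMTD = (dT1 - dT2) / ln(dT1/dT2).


LMTD = (dT1 - dT2) / ln(dT1/dT2)
= (50.7 - 60.7) / ln(50.7 / 60.7) = -10 / -0.180018 = 55.55

55.55 degC


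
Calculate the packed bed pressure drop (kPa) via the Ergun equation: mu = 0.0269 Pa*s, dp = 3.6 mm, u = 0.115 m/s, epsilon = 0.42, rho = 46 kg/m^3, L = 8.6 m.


dp = 3.6 mm = 0.0036 m
Viscous term = 150*0.0269*0.115*(1-0.42)^2 / (0.0036^2*0.42^3) = 162572
Inertial term = 1.75*46*0.115^2*(1-0.42) / (0.0036*0.42^3) = 2315.1
dP/L = 162572 + 2315.1 = 164887 Pa/m
dP = 164887 * 8.6 / 1000 = 1418 kPa

1418 kPa


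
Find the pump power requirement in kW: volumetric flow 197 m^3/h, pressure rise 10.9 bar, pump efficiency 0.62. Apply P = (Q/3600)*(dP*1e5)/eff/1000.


Q = 197 / 3600 = 0.0547222 m^3/s
P = 0.0547222 * (10.9 * 1e5) / 0.62 / 1000 = 96.21

96.21 kW


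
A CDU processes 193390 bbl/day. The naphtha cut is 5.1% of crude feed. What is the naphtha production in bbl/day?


Crude throughput = 193390 bbl/day
Fraction yield = 5.1%
yield = throughput * fraction / 100
yield = 193390 * 5.1 / 100 = 9862.89

9862.89 bbl/day


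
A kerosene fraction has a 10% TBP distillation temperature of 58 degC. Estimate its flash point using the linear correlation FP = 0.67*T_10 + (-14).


FP = 0.67 * 58 + (-14) = 24.86

24.86 degC


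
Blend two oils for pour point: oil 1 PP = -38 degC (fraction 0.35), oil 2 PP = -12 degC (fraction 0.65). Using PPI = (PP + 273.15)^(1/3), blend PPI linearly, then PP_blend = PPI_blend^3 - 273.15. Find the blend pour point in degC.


PPI_1 = (-38 + 273.15)^(1/3) = 6.172318
PPI_2 = (-12 + 273.15)^(1/3) = 6.391901
PPI_blend = 0.35 * 6.172318 + 0.65 * 6.391901 = 6.315047
PP_blend = 6.315047^3 - 273.15 = 251.8429 - 273.15 = -21.31

-21.31 degC


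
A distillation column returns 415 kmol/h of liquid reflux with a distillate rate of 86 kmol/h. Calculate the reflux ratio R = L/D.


Reflux ratio definition: R = L / D (liquid returned / distillate withdrawn)
L = 415 kmol/h, D = 86 kmol/h
R = 415 / 86 = 4.826

4.826


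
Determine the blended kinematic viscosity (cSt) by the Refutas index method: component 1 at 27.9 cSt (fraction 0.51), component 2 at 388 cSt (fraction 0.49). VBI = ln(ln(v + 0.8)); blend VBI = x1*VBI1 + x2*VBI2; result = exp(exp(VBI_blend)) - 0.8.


Refutas method: VBN_i = 14.534*ln(ln(visc_i + 0.8)) + 10.975, blended linearly by mass fraction; since VBN is linear in VBI_i = ln(ln(visc_i + 0.8)) and the fractions sum to 1, blend VBI directly: visc = exp(exp(VBI_blend)) - 0.8
VBI_1 = ln(ln(27.9 + 0.8)) = 1.21102
VBI_2 = ln(ln(388 + 0.8)) = 1.78558
VBI_blend = 0.51 * 1.21102 + 0.49 * 1.78558 = 1.49255
visc_blend = exp(exp(1.49255)) - 0.8 = 84.69

84.69 cSt


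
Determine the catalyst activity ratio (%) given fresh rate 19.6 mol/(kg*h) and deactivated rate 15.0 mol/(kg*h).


Activity (%) = (rate_used / rate_fresh) * 100
rate_used = 15.0, rate_fresh = 19.6
= (15.0 / 19.6) * 100
= 0.7653 * 100 = 76.53

76.53 %


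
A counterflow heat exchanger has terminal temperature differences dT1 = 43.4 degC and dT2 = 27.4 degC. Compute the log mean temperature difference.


LMTD = (dT1 - dT2) / ln(dT1/dT2)
= (43.4 - 27.4) / ln(43.4 / 27.4) = 16 / 0.459916 = 34.79

34.79 degC


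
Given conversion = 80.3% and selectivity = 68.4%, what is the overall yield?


Overall yield = conversion (%) * selectivity (%) / 100
Conversion = 80.3%, Selectivity = 68.4%
Y = 80.3 * 68.4 / 100
= 54.9252 %

54.9252 %


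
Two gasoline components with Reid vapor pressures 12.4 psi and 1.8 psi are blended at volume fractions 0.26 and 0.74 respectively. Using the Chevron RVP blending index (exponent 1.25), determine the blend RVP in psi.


Chevron index: RVP_blend = (sum xi*RVPi^1.25)^(1/1.25)
RVP^1.25 terms: 0.26 * 12.4^1.25 + 0.74 * 1.8^1.25 = 7.59278
RVP_blend = 7.59278^(1/1.25) = 5.062

5.062 psi


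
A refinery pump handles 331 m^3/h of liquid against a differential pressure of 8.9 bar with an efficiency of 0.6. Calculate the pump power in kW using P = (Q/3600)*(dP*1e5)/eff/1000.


Q = 331 / 3600 = 0.0919444 m^3/s
P = 0.0919444 * (8.9 * 1e5) / 0.6 / 1000 = 136.4

136.4 kW


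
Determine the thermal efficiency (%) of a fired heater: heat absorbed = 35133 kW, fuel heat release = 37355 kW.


Furnace efficiency = Q_absorbed / Q_fuel * 100
= 35133 / 37355 * 100 = 94.05

94.05 %
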